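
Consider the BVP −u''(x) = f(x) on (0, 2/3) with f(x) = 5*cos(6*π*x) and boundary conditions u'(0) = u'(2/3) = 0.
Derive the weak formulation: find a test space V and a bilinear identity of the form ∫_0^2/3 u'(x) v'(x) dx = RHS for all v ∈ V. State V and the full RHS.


V = H^1(0, 2/3) (no boundary constraint on v; u is determined up to an additive constant); weak form: ∫_0^2/3 u'v' dx = ∫_0^2/3 (5*cos(6*π*x)) v dx for all v ∈ V.

Multiply both sides by a test function v and integrate from 0 to 2/3:
  ∫_0^2/3 −u''(x) v(x) dx = ∫_0^2/3 f(x) v(x) dx.
Integrate the LHS by parts once:
  ∫_0^2/3 −u'' v dx = −[u'(x) v(x)]_0^2/3 + ∫_0^2/3 u'(x) v'(x) dx.
Thus ∫_0^2/3 u'(x) v'(x) dx = ∫_0^2/3 f(x) v(x) dx + [u'(x) v(x)]_0^2/3.
Choose V so that boundary terms are either known or forced to vanish.
u has homogeneous Neumann: u'(0) = u'(2/3) = 0. So [u' v]_0^2/3 = 0·v(2/3) − 0·v(0) = 0 for any v; take V = H^1(0, 2/3).
Weak formulation: find u (satisfying any essential BC) such that ∫_0^2/3 u'(x) v'(x) dx = ∫_0^2/3 f v dx for all v ∈ V (homogeneous Neumann, so boundary terms vanish).
Substituting f(x) = 5*cos(6*π*x), the right-hand side is ∫_0^2/3 (5*cos(6*π*x)) v dx.
Compatibility check (pure Neumann): taking v ≡ 1 ∈ V gives 0 = ∫_0^2/3 f dx + (0) − (0), i.e. ∫_0^2/3 f dx must equal u'(0) − u'(2/3) = 0. Indeed ∫_0^2/3 (5*cos(6*π*x)) dx = 0, so the data are compatible. The solution is then unique only up to an additive constant (fix it e.g. by requiring ∫_0^2/3 u dx = 0).


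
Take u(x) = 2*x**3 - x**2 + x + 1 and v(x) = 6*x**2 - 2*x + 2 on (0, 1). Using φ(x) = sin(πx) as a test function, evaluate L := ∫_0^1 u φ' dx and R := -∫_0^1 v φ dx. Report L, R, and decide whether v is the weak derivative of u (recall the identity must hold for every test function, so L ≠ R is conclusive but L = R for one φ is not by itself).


LHS = -6/π + 24/π^3, RHS = -8/π + 24/π^3. No, v is not the weak derivative of u.

u(x) = 2*x**3 - x**2 + x + 1, classical derivative u'(x) = 6*x**2 - 2*x + 1.
φ(x) = sin(πx), so φ'(x) = π*cos(π*x).
Note φ(0) = φ(1) = 0, so the boundary term u·φ vanishes.
LHS = ∫_0^1 u(x) φ'(x) dx = ∫_0^1 (2*π*x^3*cos(π*x) - π*x^2*cos(π*x) + π*x*cos(π*x) + π*cos(π*x)) dx. Term by term:
  ∫_0^1 π*cos(π*x) dx = 0;  ∫_0^1 π*x*cos(π*x) dx = -2/π;  ∫_0^1 -π*x^2*cos(π*x) dx = 2/π;
  ∫_0^1 2*π*x^3*cos(π*x) dx = -6/π + 24/π^3.
Sum: 0 − 2/π + 2/π + -6/π + 24/π^3 = -6/π + 24/π^3.
So LHS = -6/π + 24/π^3.
∫_0^1 v(x) φ(x) dx = ∫_0^1 (6*x^2*sin(π*x) - 2*x*sin(π*x) + 2*sin(π*x)) dx. Term by term:
  ∫_0^1 2*sin(π*x) dx = 4/π;  ∫_0^1 -2*x*sin(π*x) dx = -2/π;  ∫_0^1 6*x^2*sin(π*x) dx = -24/π^3 + 6/π.
Sum: 4/π − 2/π + -24/π^3 + 6/π = -24/π^3 + 8/π.
So RHS = -∫_0^1 v(x) φ(x) dx = -8/π + 24/π^3.
LHS − RHS = 2/π ≠ 0, so the identity fails.
(For a valid weak derivative the identity must hold for EVERY test function, in particular this one. The failure shows v is NOT the weak derivative of u.)
Correct weak derivative would be u'(x) = 6*x**2 - 2*x + 1.


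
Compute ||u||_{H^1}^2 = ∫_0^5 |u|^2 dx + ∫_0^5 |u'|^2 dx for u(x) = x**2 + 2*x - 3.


||u||_{H^1}^2 = 4045/3

The H^1 norm (squared) on an interval (0, L) is
  ||u||_{H^1}^2 = ∫_0^L u(x)^2 dx + ∫_0^L u'(x)^2 dx.
Compute u'(x) = 2*x + 2.
Then u(x)^2 = x**4 + 4*x**3 - 2*x**2 - 12*x + 9 and u'(x)^2 = 4*x**2 + 8*x + 4.
Integrate each monomial from 0 to 5 using ∫_0^5 c·x^n dx = c·5^(n+1)/(n+1):
  ∫_0^5 u(x)^2 dx = ∫_0^5 (x^4 + 4*x^3 - 2*x^2 - 12*x + 9) dx. Term by term:
    ∫_0^5 x^4 dx = 625;  ∫_0^5 4*x^3 dx = 625;  ∫_0^5 -2*x^2 dx = -250/3;
    ∫_0^5 -12*x dx = -150;  ∫_0^5 9 dx = 45.
  Sum: 625 + 625 − 250/3 − 150 + 45 = 3185/3.
  ∫_0^5 u'(x)^2 dx = ∫_0^5 (4*x^2 + 8*x + 4) dx. Term by term:
    ∫_0^5 4*x^2 dx = 500/3;  ∫_0^5 8*x dx = 100;  ∫_0^5 4 dx = 20.
  Sum: 500/3 + 100 + 20 = 860/3.
Adding: ||u||_{H^1}^2 = 3185/3 + 860/3 = 4045/3.


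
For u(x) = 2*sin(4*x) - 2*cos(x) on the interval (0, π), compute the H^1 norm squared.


||u||_{H^1(0,π)}^2 = -128/15 + 38*π

u'(x) = 2*sin(x) + 8*cos(4*x).
Expand u² and (u')² and integrate term by term on (0, π), using: for integers n ≥ 1, ∫_0^π sin²(nx) dx = ∫_0^π cos²(nx) dx = π/2; for n ≠ n', ∫_0^π sin(nx)sin(n'x) dx = ∫_0^π cos(nx)cos(n'x) dx = 0; and by product-to-sum, ∫_0^π sin(nx)cos(n'x) dx = ½∫_0^π [sin((n+n')x) + sin((n−n')x)] dx, which is 0 when n+n' is even and 2n/(n²−n'²) when n+n' is odd (it need not vanish on (0, π)).
  u² squared terms: (-2)²·∫cos(x)² dx = 4·π/2 = 2*π;  (2)²·∫sin(4x)² dx = 4·π/2 = 2*π.
  u² cross terms: 2·(-2)·(2)·∫cos(x)·sin(4x) dx = -8·(8/15) = -64/15.
  So ∫_0^π u² dx = 2*π + 2*π − 64/15 = -64/15 + 4*π.
  (u')² squared terms: (2)²·∫sin(x)² dx = 4·π/2 = 2*π;  (8)²·∫cos(4x)² dx = 64·π/2 = 32*π.
  (u')² cross terms: 2·(2)·(8)·∫sin(x)·cos(4x) dx = 32·(-2/15) = -64/15.
  So ∫_0^π (u')² dx = 2*π + 32*π − 64/15 = -64/15 + 34*π.
||u||_{H^1}^2 = (-64/15 + 4*π) + (-64/15 + 34*π) = -128/15 + 38*π.


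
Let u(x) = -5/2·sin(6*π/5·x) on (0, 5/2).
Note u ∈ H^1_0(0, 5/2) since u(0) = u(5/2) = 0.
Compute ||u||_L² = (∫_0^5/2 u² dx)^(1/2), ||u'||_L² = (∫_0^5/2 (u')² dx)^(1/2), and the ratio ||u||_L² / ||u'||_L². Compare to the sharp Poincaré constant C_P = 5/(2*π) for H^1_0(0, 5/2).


||u||_L² / ||u'||_L² = 5/(6*π) < C_P = 5/(2*π).

u(x) = -5/2·sin(6*π/5·x), so u'(x) = -3*π*cos(6*π*x/5).
Writing u(x) = A·sin(kπx/L) with A = -5/2 and k = 3, use ∫_0^L sin²(kπx/L) dx = L/2 and ∫_0^L cos²(kπx/L) dx = L/2.
u² = 25/4·sin²(6*π/5·x) and (u')² = 9*π^2·cos²(6*π/5·x), and each of sin², cos² integrates to L/2 = 5/4 over (0, 5/2).
∫_0^5/2 u² dx = 125/16, so ||u||_L² = 5*sqrt(5)/4.
∫_0^5/2 (u')² dx = 45*π^2/4, so ||u'||_L² = 3*sqrt(5)*π/2.
Ratio ||u||_L² / ||u'||_L² = 5/(6*π).
Sharp Poincaré constant on H^1_0(0, 5/2) is C_P = L/π = 5/(2*π), achieved by sin(2*π/5·x).
This is the k = 3 harmonic; the ratio L/(kπ) is strictly less than C_P = L/π, consistent with the sharp inequality ||u||_L² ≤ C_P ||u'||_L².


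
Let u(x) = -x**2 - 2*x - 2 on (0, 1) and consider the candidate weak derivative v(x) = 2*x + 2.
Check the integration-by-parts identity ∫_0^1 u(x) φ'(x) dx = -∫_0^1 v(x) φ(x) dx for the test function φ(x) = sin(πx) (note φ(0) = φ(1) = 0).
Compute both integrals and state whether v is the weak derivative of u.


LHS = 6/π, RHS = -6/π. No, v is not the weak derivative of u.

u(x) = -x**2 - 2*x - 2, classical derivative u'(x) = -2*x - 2.
φ(x) = sin(πx), so φ'(x) = π*cos(π*x).
Note φ(0) = φ(1) = 0, so the boundary term u·φ vanishes.
LHS = ∫_0^1 u(x) φ'(x) dx = ∫_0^1 (-π*x^2*cos(π*x) - 2*π*x*cos(π*x) - 2*π*cos(π*x)) dx. Term by term:
  ∫_0^1 -2*π*cos(π*x) dx = 0;  ∫_0^1 -π*x^2*cos(π*x) dx = 2/π;  ∫_0^1 -2*π*x*cos(π*x) dx = 4/π.
Sum: 0 + 2/π + 4/π = 6/π.
So LHS = 6/π.
∫_0^1 v(x) φ(x) dx = ∫_0^1 (2*x*sin(π*x) + 2*sin(π*x)) dx. Term by term:
  ∫_0^1 2*sin(π*x) dx = 4/π;  ∫_0^1 2*x*sin(π*x) dx = 2/π.
Sum: 4/π + 2/π = 6/π.
So RHS = -∫_0^1 v(x) φ(x) dx = -6/π.
LHS − RHS = 12/π ≠ 0, so the identity fails.
(For a valid weak derivative the identity must hold for EVERY test function, in particular this one. The failure shows v is NOT the weak derivative of u.)
Correct weak derivative would be u'(x) = -2*x - 2.


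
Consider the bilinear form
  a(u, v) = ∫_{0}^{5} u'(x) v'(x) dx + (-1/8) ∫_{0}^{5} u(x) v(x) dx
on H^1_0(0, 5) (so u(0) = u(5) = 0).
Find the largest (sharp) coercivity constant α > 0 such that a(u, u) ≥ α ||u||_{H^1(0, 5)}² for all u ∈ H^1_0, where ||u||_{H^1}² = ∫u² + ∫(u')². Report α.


α = (-25/8 + π^2)/(π^2 + 25)

Coercivity of a(·,·) on H^1_0(0, 5) means a(u, u) ≥ α ||u||_{H^1}² for every u ∈ H^1_0.
The interval has length L = 5, and Poincaré/coercivity depend only on L. Here a(u, u) = ∫(u')² + (-1/8)·∫u².
Here c = -1/8 < 0 with |c| < (π/L)² = π^2/25, so coercivity still holds. The condition a(u,u) ≥ α||u||_{H^1}² reads (1−α)∫(u')² ≥ (α−c)∫u². Any admissible α is ≤ 1 (rapidly oscillating u have ∫u²/∫(u')² → 0), and α = 1 would force 0 ≥ (1−c)∫u², impossible since c < 1; so 1−α > 0. By the sharp Poincaré inequality on H^1_0 of an interval of length L, ∫(u')² ≥ (π/L)²∫u² with equality for the first sine mode sin(π(x−x₀)/L) (x₀ the left endpoint), so the inequality holds for all u iff (1−α)(π/L)² ≥ α − c, i.e. α ≤ ((π/L)² + c)/((π/L)² + 1) = (1 + c(L/π)²)/(1 + (L/π)²). (Direct route, valid since c ≤ 0: Poincaré gives c∫u² ≥ c(L/π)²∫(u')², so a(u,u) ≥ (1 + c(L/π)²)∫(u')², while ||u||_{H^1}² ≤ (1 + (L/π)²)∫(u')²; dividing yields the same α.) With (π/L)² = π^2/25 and c = -1/8, the largest admissible constant is α = ((π/L)² + c)/((π/L)² + 1).
Simplifying, α = (-25/8 + π^2)/(π^2 + 25).


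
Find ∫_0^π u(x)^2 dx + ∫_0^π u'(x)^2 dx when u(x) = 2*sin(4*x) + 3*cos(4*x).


||u||_{H^1(0,π)}^2 = 221*π/2

u'(x) = -12*sin(4*x) + 8*cos(4*x).
Expand u² and (u')² and integrate term by term on (0, π), using: for integers n ≥ 1, ∫_0^π sin²(nx) dx = ∫_0^π cos²(nx) dx = π/2; for n ≠ n', ∫_0^π sin(nx)sin(n'x) dx = ∫_0^π cos(nx)cos(n'x) dx = 0; and by product-to-sum, ∫_0^π sin(nx)cos(n'x) dx = ½∫_0^π [sin((n+n')x) + sin((n−n')x)] dx, which is 0 when n+n' is even and 2n/(n²−n'²) when n+n' is odd (it need not vanish on (0, π)).
  u² squared terms: (2)²·∫sin(4x)² dx = 4·π/2 = 2*π;  (3)²·∫cos(4x)² dx = 9·π/2 = 9*π/2.
  u² cross terms: 2·(2)·(3)·∫sin(4x)·cos(4x) dx = 12·(0) = 0.
  So ∫_0^π u² dx = 2*π + 9*π/2 + 0 = 13*π/2.
  (u')² squared terms: (-12)²·∫sin(4x)² dx = 144·π/2 = 72*π;  (8)²·∫cos(4x)² dx = 64·π/2 = 32*π.
  (u')² cross terms: 2·(-12)·(8)·∫sin(4x)·cos(4x) dx = -192·(0) = 0.
  So ∫_0^π (u')² dx = 72*π + 32*π + 0 = 104*π.
||u||_{H^1}^2 = (13*π/2) + (104*π) = 221*π/2.


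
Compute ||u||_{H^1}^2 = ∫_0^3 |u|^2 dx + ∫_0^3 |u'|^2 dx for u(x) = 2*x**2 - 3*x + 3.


||u||_{H^1}^2 = 747/5

The H^1 norm (squared) on an interval (0, L) is
  ||u||_{H^1}^2 = ∫_0^L u(x)^2 dx + ∫_0^L u'(x)^2 dx.
Compute u'(x) = 4*x - 3.
Then u(x)^2 = 4*x**4 - 12*x**3 + 21*x**2 - 18*x + 9 and u'(x)^2 = 16*x**2 - 24*x + 9.
Integrate each monomial from 0 to 3 using ∫_0^3 c·x^n dx = c·3^(n+1)/(n+1):
  ∫_0^3 u(x)^2 dx = ∫_0^3 (4*x^4 - 12*x^3 + 21*x^2 - 18*x + 9) dx. Term by term:
    ∫_0^3 4*x^4 dx = 972/5;  ∫_0^3 -12*x^3 dx = -243;  ∫_0^3 21*x^2 dx = 189;
    ∫_0^3 -18*x dx = -81;  ∫_0^3 9 dx = 27.
  Sum: 972/5 − 243 + 189 − 81 + 27 = 432/5.
  ∫_0^3 u'(x)^2 dx = ∫_0^3 (16*x^2 - 24*x + 9) dx. Term by term:
    ∫_0^3 16*x^2 dx = 144;  ∫_0^3 -24*x dx = -108;  ∫_0^3 9 dx = 27.
  Sum: 144 − 108 + 27 = 63.
Adding: ||u||_{H^1}^2 = 432/5 + 63 = 747/5.


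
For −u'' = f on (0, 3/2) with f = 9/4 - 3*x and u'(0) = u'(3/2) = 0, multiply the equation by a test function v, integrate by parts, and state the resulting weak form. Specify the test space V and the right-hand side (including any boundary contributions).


V = H^1(0, 3/2) (no boundary constraint on v; u is determined up to an additive constant); weak form: ∫_0^3/2 u'v' dx = ∫_0^3/2 (9/4 - 3*x) v dx for all v ∈ V.

Multiply both sides by a test function v and integrate from 0 to 3/2:
  ∫_0^3/2 −u''(x) v(x) dx = ∫_0^3/2 f(x) v(x) dx.
Integrate the LHS by parts once:
  ∫_0^3/2 −u'' v dx = −[u'(x) v(x)]_0^3/2 + ∫_0^3/2 u'(x) v'(x) dx.
Thus ∫_0^3/2 u'(x) v'(x) dx = ∫_0^3/2 f(x) v(x) dx + [u'(x) v(x)]_0^3/2.
Choose V so that boundary terms are either known or forced to vanish.
u has homogeneous Neumann: u'(0) = u'(3/2) = 0. So [u' v]_0^3/2 = 0·v(3/2) − 0·v(0) = 0 for any v; take V = H^1(0, 3/2).
Weak formulation: find u (satisfying any essential BC) such that ∫_0^3/2 u'(x) v'(x) dx = ∫_0^3/2 f v dx for all v ∈ V (homogeneous Neumann, so boundary terms vanish).
Substituting f(x) = 9/4 - 3*x, the right-hand side is ∫_0^3/2 (9/4 - 3*x) v dx.
Compatibility check (pure Neumann): taking v ≡ 1 ∈ V gives 0 = ∫_0^3/2 f dx + (0) − (0), i.e. ∫_0^3/2 f dx must equal u'(0) − u'(3/2) = 0. Indeed ∫_0^3/2 (9/4 - 3*x) dx = 0, so the data are compatible. The solution is then unique only up to an additive constant (fix it e.g. by requiring ∫_0^3/2 u dx = 0).


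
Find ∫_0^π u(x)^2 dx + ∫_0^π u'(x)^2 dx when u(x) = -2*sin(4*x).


||u||_{H^1(0,π)}^2 = 34*π

u'(x) = -8*cos(4*x).
Expand u² and (u')² and integrate term by term on (0, π), using: for integers n ≥ 1, ∫_0^π sin²(nx) dx = ∫_0^π cos²(nx) dx = π/2; for n ≠ n', ∫_0^π sin(nx)sin(n'x) dx = ∫_0^π cos(nx)cos(n'x) dx = 0; and by product-to-sum, ∫_0^π sin(nx)cos(n'x) dx = ½∫_0^π [sin((n+n')x) + sin((n−n')x)] dx, which is 0 when n+n' is even and 2n/(n²−n'²) when n+n' is odd (it need not vanish on (0, π)).
  u² squared terms: (-2)²·∫sin(4x)² dx = 4·π/2 = 2*π.
  So ∫_0^π u² dx = 2*π.
  (u')² squared terms: (-8)²·∫cos(4x)² dx = 64·π/2 = 32*π.
  So ∫_0^π (u')² dx = 32*π.
||u||_{H^1}^2 = (2*π) + (32*π) = 34*π.


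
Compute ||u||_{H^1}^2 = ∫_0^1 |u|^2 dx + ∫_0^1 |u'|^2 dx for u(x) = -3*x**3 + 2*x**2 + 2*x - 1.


||u||_{H^1}^2 = 781/210

The H^1 norm (squared) on an interval (0, L) is
  ||u||_{H^1}^2 = ∫_0^L u(x)^2 dx + ∫_0^L u'(x)^2 dx.
Compute u'(x) = -9*x**2 + 4*x + 2.
Then u(x)^2 = 9*x**6 - 12*x**5 - 8*x**4 + 14*x**3 - 4*x + 1 and u'(x)^2 = 81*x**4 - 72*x**3 - 20*x**2 + 16*x + 4.
Integrate each monomial from 0 to 1 using ∫_0^1 c·x^n dx = c·1^(n+1)/(n+1):
  ∫_0^1 u(x)^2 dx = ∫_0^1 (9*x^6 - 12*x^5 - 8*x^4 + 14*x^3 - 4*x + 1) dx. Term by term:
    ∫_0^1 9*x^6 dx = 9/7;  ∫_0^1 -12*x^5 dx = -2;  ∫_0^1 -8*x^4 dx = -8/5;
    ∫_0^1 14*x^3 dx = 7/2;  ∫_0^1 -4*x dx = -2;  ∫_0^1 1 dx = 1.
  Sum: 9/7 − 2 − 8/5 + 7/2 − 2 + 1 = 13/70.
  ∫_0^1 u'(x)^2 dx = ∫_0^1 (81*x^4 - 72*x^3 - 20*x^2 + 16*x + 4) dx. Term by term:
    ∫_0^1 81*x^4 dx = 81/5;  ∫_0^1 -72*x^3 dx = -18;  ∫_0^1 -20*x^2 dx = -20/3;
    ∫_0^1 16*x dx = 8;  ∫_0^1 4 dx = 4.
  Sum: 81/5 − 18 − 20/3 + 8 + 4 = 53/15.
Adding: ||u||_{H^1}^2 = 13/70 + 53/15 = 781/210.


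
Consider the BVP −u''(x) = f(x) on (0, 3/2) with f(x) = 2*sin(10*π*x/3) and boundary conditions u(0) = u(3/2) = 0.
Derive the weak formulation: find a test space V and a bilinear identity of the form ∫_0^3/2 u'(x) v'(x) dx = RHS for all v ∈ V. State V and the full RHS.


V = H^1_0(0, 3/2) (so v(0) = v(3/2) = 0); weak form: ∫_0^3/2 u'v' dx = ∫_0^3/2 (2*sin(10*π*x/3)) v dx for all v ∈ V.

Multiply both sides by a test function v and integrate from 0 to 3/2:
  ∫_0^3/2 −u''(x) v(x) dx = ∫_0^3/2 f(x) v(x) dx.
Integrate the LHS by parts once:
  ∫_0^3/2 −u'' v dx = −[u'(x) v(x)]_0^3/2 + ∫_0^3/2 u'(x) v'(x) dx.
Thus ∫_0^3/2 u'(x) v'(x) dx = ∫_0^3/2 f(x) v(x) dx + [u'(x) v(x)]_0^3/2.
Choose V so that boundary terms are either known or forced to vanish.
u is Dirichlet: u(0) = u(3/2) = 0. Let V = H^1_0(0, 3/2); then v(0) = v(3/2) = 0, and [u' v]_0^3/2 = 0.
Weak formulation: find u (satisfying any essential BC) such that ∫_0^3/2 u'(x) v'(x) dx = ∫_0^3/2 f v dx for all v ∈ V.
Substituting f(x) = 2*sin(10*π*x/3), the right-hand side is ∫_0^3/2 (2*sin(10*π*x/3)) v dx.


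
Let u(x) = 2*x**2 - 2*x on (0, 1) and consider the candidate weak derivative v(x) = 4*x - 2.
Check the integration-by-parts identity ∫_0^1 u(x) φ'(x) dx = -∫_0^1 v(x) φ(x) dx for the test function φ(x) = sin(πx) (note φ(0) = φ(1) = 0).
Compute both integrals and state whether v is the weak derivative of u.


LHS = 0, RHS = 0. Yes, v = u' weakly.

u(x) = 2*x**2 - 2*x, classical derivative u'(x) = 4*x - 2.
φ(x) = sin(πx), so φ'(x) = π*cos(π*x).
Note φ(0) = φ(1) = 0, so the boundary term u·φ vanishes.
LHS = ∫_0^1 u(x) φ'(x) dx = ∫_0^1 (2*π*x^2*cos(π*x) - 2*π*x*cos(π*x)) dx. Term by term:
  ∫_0^1 -2*π*x*cos(π*x) dx = 4/π;  ∫_0^1 2*π*x^2*cos(π*x) dx = -4/π.
Sum: 4/π − 4/π = 0.
So LHS = 0.
∫_0^1 v(x) φ(x) dx = ∫_0^1 (4*x*sin(π*x) - 2*sin(π*x)) dx. Term by term:
  ∫_0^1 -2*sin(π*x) dx = -4/π;  ∫_0^1 4*x*sin(π*x) dx = 4/π.
Sum: -4/π + 4/π = 0.
So RHS = -∫_0^1 v(x) φ(x) dx = 0.
LHS = RHS, so the identity holds for this test φ.
Moreover u is smooth here and v(x) = u'(x) = 4*x - 2 pointwise, so the identity holds for every test function. Hence v is the weak derivative of u.


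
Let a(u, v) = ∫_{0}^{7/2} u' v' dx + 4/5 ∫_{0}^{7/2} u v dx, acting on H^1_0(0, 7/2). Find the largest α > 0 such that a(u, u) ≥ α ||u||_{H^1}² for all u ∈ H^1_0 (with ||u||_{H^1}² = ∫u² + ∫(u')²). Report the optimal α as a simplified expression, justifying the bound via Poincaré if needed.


α = 4*(49 + 5*π^2)/(5*(4*π^2 + 49))

Coercivity of a(·,·) on H^1_0(0, 7/2) means a(u, u) ≥ α ||u||_{H^1}² for every u ∈ H^1_0.
The interval has length L = 7/2, and Poincaré/coercivity depend only on L. Here a(u, u) = ∫(u')² + (4/5)·∫u².
Here 0 < c = 4/5 < 1. The condition a(u,u) ≥ α||u||_{H^1}² reads (1−α)∫(u')² ≥ (α−c)∫u². Any admissible α is ≤ 1 (rapidly oscillating u have ∫u²/∫(u')² → 0), and α = 1 would force 0 ≥ (1−c)∫u², impossible since c < 1; so 1−α > 0. By the sharp Poincaré inequality on H^1_0 of an interval of length L, ∫(u')² ≥ (π/L)²∫u² with equality for the first sine mode sin(π(x−x₀)/L) (x₀ the left endpoint), so the inequality holds for all u iff (1−α)(π/L)² ≥ α − c, i.e. α ≤ ((π/L)² + c)/((π/L)² + 1) = (1 + c(L/π)²)/(1 + (L/π)²). With (π/L)² = 4*π^2/49 and c = 4/5, the largest admissible constant is α = ((π/L)² + c)/((π/L)² + 1).
Simplifying, α = 4*(49 + 5*π^2)/(5*(4*π^2 + 49)).


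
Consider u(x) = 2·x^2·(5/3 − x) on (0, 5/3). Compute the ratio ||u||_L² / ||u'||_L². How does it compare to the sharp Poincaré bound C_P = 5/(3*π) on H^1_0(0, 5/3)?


||u||_L² / ||u'||_L² = 5*sqrt(14)/42 < C_P = 5/(3*π).

u(x) = 2·x^2·(5/3 − x), so u'(x) = 2*x*(10 - 9*x)/3.
u(x) = 2·x^2·(5/3 − x) vanishes at x = 0 and x = 5/3, so u ∈ H^1_0(0, 5/3). Differentiate via the product rule and integrate the resulting polynomials term by term.
  ∫_0^5/3 u² dx = ∫_0^5/3 (4*x^6 - 40*x^5/3 + 100*x^4/9) dx. Term by term:
    ∫_0^5/3 4*x^6 dx = 312500/15309;  ∫_0^5/3 -40*x^5/3 dx = -312500/6561;  ∫_0^5/3 100*x^4/9 dx = 62500/2187.
  Sum: 312500/15309 − 312500/6561 + 62500/2187 = 62500/45927.
  ∫_0^5/3 (u')² dx = ∫_0^5/3 (36*x^4 - 80*x^3 + 400*x^2/9) dx. Term by term:
    ∫_0^5/3 36*x^4 dx = 2500/27;  ∫_0^5/3 -80*x^3 dx = -12500/81;  ∫_0^5/3 400*x^2/9 dx = 50000/729.
  Sum: 2500/27 − 12500/81 + 50000/729 = 5000/729.
∫_0^5/3 u² dx = 62500/45927, so ||u||_L² = 250*sqrt(7)/567.
∫_0^5/3 (u')² dx = 5000/729, so ||u'||_L² = 50*sqrt(2)/27.
Ratio ||u||_L² / ||u'||_L² = 5*sqrt(14)/42.
Sharp Poincaré constant on H^1_0(0, 5/3) is C_P = L/π = 5/(3*π), achieved by sin(3*π/5·x).
A polynomial bump cannot attain the sharp Poincaré constant (only the first sine eigenfunction does), so the ratio is strictly less than C_P, consistent with ||u||_L² ≤ C_P ||u'||_L².


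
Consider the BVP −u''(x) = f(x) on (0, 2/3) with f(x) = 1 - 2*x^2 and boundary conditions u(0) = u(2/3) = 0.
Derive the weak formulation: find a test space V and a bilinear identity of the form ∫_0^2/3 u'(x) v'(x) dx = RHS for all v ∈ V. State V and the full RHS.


V = H^1_0(0, 2/3) (so v(0) = v(2/3) = 0); weak form: ∫_0^2/3 u'v' dx = ∫_0^2/3 (1 - 2*x^2) v dx for all v ∈ V.

Multiply both sides by a test function v and integrate from 0 to 2/3:
  ∫_0^2/3 −u''(x) v(x) dx = ∫_0^2/3 f(x) v(x) dx.
Integrate the LHS by parts once:
  ∫_0^2/3 −u'' v dx = −[u'(x) v(x)]_0^2/3 + ∫_0^2/3 u'(x) v'(x) dx.
Thus ∫_0^2/3 u'(x) v'(x) dx = ∫_0^2/3 f(x) v(x) dx + [u'(x) v(x)]_0^2/3.
Choose V so that boundary terms are either known or forced to vanish.
u is Dirichlet: u(0) = u(2/3) = 0. Let V = H^1_0(0, 2/3); then v(0) = v(2/3) = 0, and [u' v]_0^2/3 = 0.
Weak formulation: find u (satisfying any essential BC) such that ∫_0^2/3 u'(x) v'(x) dx = ∫_0^2/3 f v dx for all v ∈ V.
Substituting f(x) = 1 - 2*x^2, the right-hand side is ∫_0^2/3 (1 - 2*x^2) v dx.


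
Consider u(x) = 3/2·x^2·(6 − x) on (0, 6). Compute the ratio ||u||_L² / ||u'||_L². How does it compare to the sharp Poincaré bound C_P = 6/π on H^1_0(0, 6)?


||u||_L² / ||u'||_L² = 3*sqrt(14)/7 < C_P = 6/π.

u(x) = 3/2·x^2·(6 − x), so u'(x) = 9*x*(4 - x)/2.
u(x) = 3/2·x^2·(6 − x) vanishes at x = 0 and x = 6, so u ∈ H^1_0(0, 6). Differentiate via the product rule and integrate the resulting polynomials term by term.
  ∫_0^6 u² dx = ∫_0^6 (9*x^6/4 - 27*x^5 + 81*x^4) dx. Term by term:
    ∫_0^6 9*x^6/4 dx = 629856/7;  ∫_0^6 -27*x^5 dx = -209952;  ∫_0^6 81*x^4 dx = 629856/5.
  Sum: 629856/7 − 209952 + 629856/5 = 209952/35.
  ∫_0^6 (u')² dx = ∫_0^6 (81*x^4/4 - 162*x^3 + 324*x^2) dx. Term by term:
    ∫_0^6 81*x^4/4 dx = 157464/5;  ∫_0^6 -162*x^3 dx = -52488;  ∫_0^6 324*x^2 dx = 23328.
  Sum: 157464/5 − 52488 + 23328 = 11664/5.
∫_0^6 u² dx = 209952/35, so ||u||_L² = 324*sqrt(70)/35.
∫_0^6 (u')² dx = 11664/5, so ||u'||_L² = 108*sqrt(5)/5.
Ratio ||u||_L² / ||u'||_L² = 3*sqrt(14)/7.
Sharp Poincaré constant on H^1_0(0, 6) is C_P = L/π = 6/π, achieved by sin(π/6·x).
A polynomial bump cannot attain the sharp Poincaré constant (only the first sine eigenfunction does), so the ratio is strictly less than C_P, consistent with ||u||_L² ≤ C_P ||u'||_L².


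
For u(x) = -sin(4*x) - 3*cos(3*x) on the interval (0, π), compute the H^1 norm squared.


||u||_{H^1(0,π)}^2 = 480/7 + 107*π/2

u'(x) = 9*sin(3*x) - 4*cos(4*x).
Expand u² and (u')² and integrate term by term on (0, π), using: for integers n ≥ 1, ∫_0^π sin²(nx) dx = ∫_0^π cos²(nx) dx = π/2; for n ≠ n', ∫_0^π sin(nx)sin(n'x) dx = ∫_0^π cos(nx)cos(n'x) dx = 0; and by product-to-sum, ∫_0^π sin(nx)cos(n'x) dx = ½∫_0^π [sin((n+n')x) + sin((n−n')x)] dx, which is 0 when n+n' is even and 2n/(n²−n'²) when n+n' is odd (it need not vanish on (0, π)).
  u² squared terms: (-1)²·∫sin(4x)² dx = 1·π/2 = π/2;  (-3)²·∫cos(3x)² dx = 9·π/2 = 9*π/2.
  u² cross terms: 2·(-1)·(-3)·∫sin(4x)·cos(3x) dx = 6·(8/7) = 48/7.
  So ∫_0^π u² dx = π/2 + 9*π/2 + 48/7 = 48/7 + 5*π.
  (u')² squared terms: (-4)²·∫cos(4x)² dx = 16·π/2 = 8*π;  (9)²·∫sin(3x)² dx = 81·π/2 = 81*π/2.
  (u')² cross terms: 2·(-4)·(9)·∫cos(4x)·sin(3x) dx = -72·(-6/7) = 432/7.
  So ∫_0^π (u')² dx = 8*π + 81*π/2 + 432/7 = 432/7 + 97*π/2.
||u||_{H^1}^2 = (48/7 + 5*π) + (432/7 + 97*π/2) = 480/7 + 107*π/2.


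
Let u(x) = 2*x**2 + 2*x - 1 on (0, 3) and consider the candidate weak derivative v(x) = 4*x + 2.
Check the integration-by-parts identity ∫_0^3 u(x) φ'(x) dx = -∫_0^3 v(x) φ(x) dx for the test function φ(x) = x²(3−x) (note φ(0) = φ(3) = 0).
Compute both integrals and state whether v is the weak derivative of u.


LHS = -621/10, RHS = -621/10. Yes, v = u' weakly.

u(x) = 2*x**2 + 2*x - 1, classical derivative u'(x) = 4*x + 2.
φ(x) = x²(3−x), so φ'(x) = 3*x*(2 - x).
Note φ(0) = φ(3) = 0, so the boundary term u·φ vanishes.
LHS = ∫_0^3 u(x) φ'(x) dx = ∫_0^3 (-6*x^4 + 6*x^3 + 15*x^2 - 6*x) dx. Term by term:
  ∫_0^3 -6*x^4 dx = -1458/5;  ∫_0^3 6*x^3 dx = 243/2;  ∫_0^3 15*x^2 dx = 135;
  ∫_0^3 -6*x dx = -27.
Sum: -1458/5 + 243/2 + 135 − 27 = -621/10.
So LHS = -621/10.
∫_0^3 v(x) φ(x) dx = ∫_0^3 (-4*x^4 + 10*x^3 + 6*x^2) dx. Term by term:
  ∫_0^3 -4*x^4 dx = -972/5;  ∫_0^3 10*x^3 dx = 405/2;  ∫_0^3 6*x^2 dx = 54.
Sum: -972/5 + 405/2 + 54 = 621/10.
So RHS = -∫_0^3 v(x) φ(x) dx = -621/10.
LHS = RHS, so the identity holds for this test φ.
Moreover u is smooth here and v(x) = u'(x) = 4*x + 2 pointwise, so the identity holds for every test function. Hence v is the weak derivative of u.


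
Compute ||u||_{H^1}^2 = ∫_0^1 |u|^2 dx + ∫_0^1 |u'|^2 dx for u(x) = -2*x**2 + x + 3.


||u||_{H^1}^2 = 157/15

The H^1 norm (squared) on an interval (0, L) is
  ||u||_{H^1}^2 = ∫_0^L u(x)^2 dx + ∫_0^L u'(x)^2 dx.
Compute u'(x) = 1 - 4*x.
Then u(x)^2 = 4*x**4 - 4*x**3 - 11*x**2 + 6*x + 9 and u'(x)^2 = 16*x**2 - 8*x + 1.
Integrate each monomial from 0 to 1 using ∫_0^1 c·x^n dx = c·1^(n+1)/(n+1):
  ∫_0^1 u(x)^2 dx = ∫_0^1 (4*x^4 - 4*x^3 - 11*x^2 + 6*x + 9) dx. Term by term:
    ∫_0^1 4*x^4 dx = 4/5;  ∫_0^1 -4*x^3 dx = -1;  ∫_0^1 -11*x^2 dx = -11/3;
    ∫_0^1 6*x dx = 3;  ∫_0^1 9 dx = 9.
  Sum: 4/5 − 1 − 11/3 + 3 + 9 = 122/15.
  ∫_0^1 u'(x)^2 dx = ∫_0^1 (16*x^2 - 8*x + 1) dx. Term by term:
    ∫_0^1 16*x^2 dx = 16/3;  ∫_0^1 -8*x dx = -4;  ∫_0^1 1 dx = 1.
  Sum: 16/3 − 4 + 1 = 7/3.
Adding: ||u||_{H^1}^2 = 122/15 + 7/3 = 157/15.


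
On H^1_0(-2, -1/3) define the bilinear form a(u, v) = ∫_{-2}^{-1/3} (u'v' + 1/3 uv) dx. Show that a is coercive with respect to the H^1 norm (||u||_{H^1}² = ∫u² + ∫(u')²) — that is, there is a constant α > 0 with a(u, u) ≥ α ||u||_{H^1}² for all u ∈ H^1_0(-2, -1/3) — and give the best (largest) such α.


α = (25 + 27*π^2)/(3*(25 + 9*π^2))

Coercivity of a(·,·) on H^1_0(-2, -1/3) means a(u, u) ≥ α ||u||_{H^1}² for every u ∈ H^1_0.
The interval has length L = 5/3, and Poincaré/coercivity depend only on L. Here a(u, u) = ∫(u')² + (1/3)·∫u².
Here 0 < c = 1/3 < 1. The condition a(u,u) ≥ α||u||_{H^1}² reads (1−α)∫(u')² ≥ (α−c)∫u². Any admissible α is ≤ 1 (rapidly oscillating u have ∫u²/∫(u')² → 0), and α = 1 would force 0 ≥ (1−c)∫u², impossible since c < 1; so 1−α > 0. By the sharp Poincaré inequality on H^1_0 of an interval of length L, ∫(u')² ≥ (π/L)²∫u² with equality for the first sine mode sin(π(x−x₀)/L) (x₀ the left endpoint), so the inequality holds for all u iff (1−α)(π/L)² ≥ α − c, i.e. α ≤ ((π/L)² + c)/((π/L)² + 1) = (1 + c(L/π)²)/(1 + (L/π)²). With (π/L)² = 9*π^2/25 and c = 1/3, the largest admissible constant is α = ((π/L)² + c)/((π/L)² + 1).
Simplifying, α = (25 + 27*π^2)/(3*(25 + 9*π^2)).


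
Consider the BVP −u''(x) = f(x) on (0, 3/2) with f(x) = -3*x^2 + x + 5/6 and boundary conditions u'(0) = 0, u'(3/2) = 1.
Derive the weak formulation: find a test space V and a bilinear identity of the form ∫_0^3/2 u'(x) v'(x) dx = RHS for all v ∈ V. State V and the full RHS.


V = H^1(0, 3/2) (v unrestricted at boundary; u is determined up to an additive constant); weak form: ∫_0^3/2 u'v' dx = ∫_0^3/2 (-3*x^2 + x + 5/6) v dx + v(3/2) for all v ∈ V.

Multiply both sides by a test function v and integrate from 0 to 3/2:
  ∫_0^3/2 −u''(x) v(x) dx = ∫_0^3/2 f(x) v(x) dx.
Integrate the LHS by parts once:
  ∫_0^3/2 −u'' v dx = −[u'(x) v(x)]_0^3/2 + ∫_0^3/2 u'(x) v'(x) dx.
Thus ∫_0^3/2 u'(x) v'(x) dx = ∫_0^3/2 f(x) v(x) dx + [u'(x) v(x)]_0^3/2.
Choose V so that boundary terms are either known or forced to vanish.
u has inhomogeneous Neumann u'(0) = 0, u'(3/2) = 1. [u' v]_0^3/2 = (1)·v(3/2) − (0)·v(0) = v(3/2). Take V = H^1(0, 3/2); boundary term becomes part of RHS.
Weak formulation: find u (satisfying any essential BC) such that ∫_0^3/2 u'(x) v'(x) dx = ∫_0^3/2 f v dx + v(3/2) for all v ∈ V (Neumann data are natural BCs: they enter the RHS as boundary terms).
Substituting f(x) = -3*x^2 + x + 5/6, the right-hand side is ∫_0^3/2 (-3*x^2 + x + 5/6) v dx + v(3/2).
Compatibility check (pure Neumann): taking v ≡ 1 ∈ V gives 0 = ∫_0^3/2 f dx + (1) − (0), i.e. ∫_0^3/2 f dx must equal u'(0) − u'(3/2) = -1. Indeed ∫_0^3/2 (-3*x^2 + x + 5/6) dx = -1, so the data are compatible. The solution is then unique only up to an additive constant (fix it e.g. by requiring ∫_0^3/2 u dx = 0).


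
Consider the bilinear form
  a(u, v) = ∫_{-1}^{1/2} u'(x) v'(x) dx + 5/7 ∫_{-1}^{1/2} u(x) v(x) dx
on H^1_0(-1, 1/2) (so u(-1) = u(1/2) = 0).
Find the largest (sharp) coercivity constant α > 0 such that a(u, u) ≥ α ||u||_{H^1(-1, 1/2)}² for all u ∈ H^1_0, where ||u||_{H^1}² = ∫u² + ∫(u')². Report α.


α = (45 + 28*π^2)/(7*(9 + 4*π^2))

Coercivity of a(·,·) on H^1_0(-1, 1/2) means a(u, u) ≥ α ||u||_{H^1}² for every u ∈ H^1_0.
The interval has length L = 3/2, and Poincaré/coercivity depend only on L. Here a(u, u) = ∫(u')² + (5/7)·∫u².
Here 0 < c = 5/7 < 1. The condition a(u,u) ≥ α||u||_{H^1}² reads (1−α)∫(u')² ≥ (α−c)∫u². Any admissible α is ≤ 1 (rapidly oscillating u have ∫u²/∫(u')² → 0), and α = 1 would force 0 ≥ (1−c)∫u², impossible since c < 1; so 1−α > 0. By the sharp Poincaré inequality on H^1_0 of an interval of length L, ∫(u')² ≥ (π/L)²∫u² with equality for the first sine mode sin(π(x−x₀)/L) (x₀ the left endpoint), so the inequality holds for all u iff (1−α)(π/L)² ≥ α − c, i.e. α ≤ ((π/L)² + c)/((π/L)² + 1) = (1 + c(L/π)²)/(1 + (L/π)²). With (π/L)² = 4*π^2/9 and c = 5/7, the largest admissible constant is α = ((π/L)² + c)/((π/L)² + 1).
Simplifying, α = (45 + 28*π^2)/(7*(9 + 4*π^2)).


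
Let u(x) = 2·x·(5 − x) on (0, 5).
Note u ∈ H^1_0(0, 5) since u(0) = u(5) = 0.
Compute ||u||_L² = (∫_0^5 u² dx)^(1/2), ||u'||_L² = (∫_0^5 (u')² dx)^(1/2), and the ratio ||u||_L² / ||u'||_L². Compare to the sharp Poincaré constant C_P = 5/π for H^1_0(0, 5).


||u||_L² / ||u'||_L² = sqrt(10)/2 < C_P = 5/π.

u(x) = 2·x·(5 − x), so u'(x) = 10 - 4*x.
u(x) = 2·x·(5 − x) vanishes at x = 0 and x = 5, so u ∈ H^1_0(0, 5). Differentiate via the product rule and integrate the resulting polynomials term by term.
  ∫_0^5 u² dx = ∫_0^5 (4*x^4 - 40*x^3 + 100*x^2) dx. Term by term:
    ∫_0^5 4*x^4 dx = 2500;  ∫_0^5 -40*x^3 dx = -6250;  ∫_0^5 100*x^2 dx = 12500/3.
  Sum: 2500 − 6250 + 12500/3 = 1250/3.
  ∫_0^5 (u')² dx = ∫_0^5 (16*x^2 - 80*x + 100) dx. Term by term:
    ∫_0^5 16*x^2 dx = 2000/3;  ∫_0^5 -80*x dx = -1000;  ∫_0^5 100 dx = 500.
  Sum: 2000/3 − 1000 + 500 = 500/3.
∫_0^5 u² dx = 1250/3, so ||u||_L² = 25*sqrt(6)/3.
∫_0^5 (u')² dx = 500/3, so ||u'||_L² = 10*sqrt(15)/3.
Ratio ||u||_L² / ||u'||_L² = sqrt(10)/2.
Sharp Poincaré constant on H^1_0(0, 5) is C_P = L/π = 5/π, achieved by sin(π/5·x).
A polynomial bump cannot attain the sharp Poincaré constant (only the first sine eigenfunction does), so the ratio is strictly less than C_P, consistent with ||u||_L² ≤ C_P ||u'||_L².


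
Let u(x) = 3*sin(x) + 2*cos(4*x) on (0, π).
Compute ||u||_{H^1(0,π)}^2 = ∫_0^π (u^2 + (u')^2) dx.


||u||_{H^1(0,π)}^2 = -136/5 + 43*π

u'(x) = -8*sin(4*x) + 3*cos(x).
Expand u² and (u')² and integrate term by term on (0, π), using: for integers n ≥ 1, ∫_0^π sin²(nx) dx = ∫_0^π cos²(nx) dx = π/2; for n ≠ n', ∫_0^π sin(nx)sin(n'x) dx = ∫_0^π cos(nx)cos(n'x) dx = 0; and by product-to-sum, ∫_0^π sin(nx)cos(n'x) dx = ½∫_0^π [sin((n+n')x) + sin((n−n')x)] dx, which is 0 when n+n' is even and 2n/(n²−n'²) when n+n' is odd (it need not vanish on (0, π)).
  u² squared terms: (2)²·∫cos(4x)² dx = 4·π/2 = 2*π;  (3)²·∫sin(x)² dx = 9·π/2 = 9*π/2.
  u² cross terms: 2·(2)·(3)·∫cos(4x)·sin(x) dx = 12·(-2/15) = -8/5.
  So ∫_0^π u² dx = 2*π + 9*π/2 − 8/5 = -8/5 + 13*π/2.
  (u')² squared terms: (-8)²·∫sin(4x)² dx = 64·π/2 = 32*π;  (3)²·∫cos(x)² dx = 9·π/2 = 9*π/2.
  (u')² cross terms: 2·(-8)·(3)·∫sin(4x)·cos(x) dx = -48·(8/15) = -128/5.
  So ∫_0^π (u')² dx = 32*π + 9*π/2 − 128/5 = -128/5 + 73*π/2.
||u||_{H^1}^2 = (-8/5 + 13*π/2) + (-128/5 + 73*π/2) = -136/5 + 43*π.


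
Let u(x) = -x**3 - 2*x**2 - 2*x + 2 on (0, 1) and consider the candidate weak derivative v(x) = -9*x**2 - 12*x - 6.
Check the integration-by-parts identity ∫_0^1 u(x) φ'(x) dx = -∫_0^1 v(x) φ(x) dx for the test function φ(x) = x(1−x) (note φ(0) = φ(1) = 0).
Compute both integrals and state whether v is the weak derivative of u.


LHS = 49/60, RHS = 49/20. No, v is not the weak derivative of u.

u(x) = -x**3 - 2*x**2 - 2*x + 2, classical derivative u'(x) = -3*x**2 - 4*x - 2.
φ(x) = x(1−x), so φ'(x) = 1 - 2*x.
Note φ(0) = φ(1) = 0, so the boundary term u·φ vanishes.
LHS = ∫_0^1 u(x) φ'(x) dx = ∫_0^1 (2*x^4 + 3*x^3 + 2*x^2 - 6*x + 2) dx. Term by term:
  ∫_0^1 2*x^4 dx = 2/5;  ∫_0^1 3*x^3 dx = 3/4;  ∫_0^1 2*x^2 dx = 2/3;
  ∫_0^1 -6*x dx = -3;  ∫_0^1 2 dx = 2.
Sum: 2/5 + 3/4 + 2/3 − 3 + 2 = 49/60.
So LHS = 49/60.
∫_0^1 v(x) φ(x) dx = ∫_0^1 (9*x^4 + 3*x^3 - 6*x^2 - 6*x) dx. Term by term:
  ∫_0^1 9*x^4 dx = 9/5;  ∫_0^1 3*x^3 dx = 3/4;  ∫_0^1 -6*x^2 dx = -2;
  ∫_0^1 -6*x dx = -3.
Sum: 9/5 + 3/4 − 2 − 3 = -49/20.
So RHS = -∫_0^1 v(x) φ(x) dx = 49/20.
LHS − RHS = -49/30 ≠ 0, so the identity fails.
(For a valid weak derivative the identity must hold for EVERY test function, in particular this one. The failure shows v is NOT the weak derivative of u.)
Correct weak derivative would be u'(x) = -3*x**2 - 4*x - 2.


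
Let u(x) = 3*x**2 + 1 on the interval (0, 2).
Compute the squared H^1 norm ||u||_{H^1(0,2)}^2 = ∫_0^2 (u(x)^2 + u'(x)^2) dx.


||u||_{H^1}^2 = 858/5

The H^1 norm (squared) on an interval (0, L) is
  ||u||_{H^1}^2 = ∫_0^L u(x)^2 dx + ∫_0^L u'(x)^2 dx.
Compute u'(x) = 6*x.
Then u(x)^2 = 9*x**4 + 6*x**2 + 1 and u'(x)^2 = 36*x**2.
Integrate each monomial from 0 to 2 using ∫_0^2 c·x^n dx = c·2^(n+1)/(n+1):
  ∫_0^2 u(x)^2 dx = ∫_0^2 (9*x^4 + 6*x^2 + 1) dx. Term by term:
    ∫_0^2 9*x^4 dx = 288/5;  ∫_0^2 6*x^2 dx = 16;  ∫_0^2 1 dx = 2.
  Sum: 288/5 + 16 + 2 = 378/5.
  ∫_0^2 u'(x)^2 dx = ∫_0^2 (36*x^2) dx. Term by term:
    ∫_0^2 36*x^2 dx = 96.
Adding: ||u||_{H^1}^2 = 378/5 + 96 = 858/5.


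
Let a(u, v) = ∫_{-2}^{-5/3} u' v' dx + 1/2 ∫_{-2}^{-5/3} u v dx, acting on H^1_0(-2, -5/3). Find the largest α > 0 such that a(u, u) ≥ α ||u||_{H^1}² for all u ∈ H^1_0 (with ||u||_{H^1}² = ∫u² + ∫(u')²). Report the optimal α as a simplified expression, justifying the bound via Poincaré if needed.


α = (1 + 18*π^2)/(2*(1 + 9*π^2))

Coercivity of a(·,·) on H^1_0(-2, -5/3) means a(u, u) ≥ α ||u||_{H^1}² for every u ∈ H^1_0.
The interval has length L = 1/3, and Poincaré/coercivity depend only on L. Here a(u, u) = ∫(u')² + (1/2)·∫u².
Here 0 < c = 1/2 < 1. The condition a(u,u) ≥ α||u||_{H^1}² reads (1−α)∫(u')² ≥ (α−c)∫u². Any admissible α is ≤ 1 (rapidly oscillating u have ∫u²/∫(u')² → 0), and α = 1 would force 0 ≥ (1−c)∫u², impossible since c < 1; so 1−α > 0. By the sharp Poincaré inequality on H^1_0 of an interval of length L, ∫(u')² ≥ (π/L)²∫u² with equality for the first sine mode sin(π(x−x₀)/L) (x₀ the left endpoint), so the inequality holds for all u iff (1−α)(π/L)² ≥ α − c, i.e. α ≤ ((π/L)² + c)/((π/L)² + 1) = (1 + c(L/π)²)/(1 + (L/π)²). With (π/L)² = 9*π^2 and c = 1/2, the largest admissible constant is α = ((π/L)² + c)/((π/L)² + 1).
Simplifying, α = (1 + 18*π^2)/(2*(1 + 9*π^2)).


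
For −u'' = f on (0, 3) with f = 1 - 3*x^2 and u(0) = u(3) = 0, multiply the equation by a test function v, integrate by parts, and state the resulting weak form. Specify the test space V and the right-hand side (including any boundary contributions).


V = H^1_0(0, 3) (so v(0) = v(3) = 0); weak form: ∫_0^3 u'v' dx = ∫_0^3 (1 - 3*x^2) v dx for all v ∈ V.

Multiply both sides by a test function v and integrate from 0 to 3:
  ∫_0^3 −u''(x) v(x) dx = ∫_0^3 f(x) v(x) dx.
Integrate the LHS by parts once:
  ∫_0^3 −u'' v dx = −[u'(x) v(x)]_0^3 + ∫_0^3 u'(x) v'(x) dx.
Thus ∫_0^3 u'(x) v'(x) dx = ∫_0^3 f(x) v(x) dx + [u'(x) v(x)]_0^3.
Choose V so that boundary terms are either known or forced to vanish.
u is Dirichlet: u(0) = u(3) = 0. Let V = H^1_0(0, 3); then v(0) = v(3) = 0, and [u' v]_0^3 = 0.
Weak formulation: find u (satisfying any essential BC) such that ∫_0^3 u'(x) v'(x) dx = ∫_0^3 f v dx for all v ∈ V.
Substituting f(x) = 1 - 3*x^2, the right-hand side is ∫_0^3 (1 - 3*x^2) v dx.


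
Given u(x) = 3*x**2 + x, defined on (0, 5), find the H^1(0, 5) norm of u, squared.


||u||_{H^1}^2 = 49555/6

The H^1 norm (squared) on an interval (0, L) is
  ||u||_{H^1}^2 = ∫_0^L u(x)^2 dx + ∫_0^L u'(x)^2 dx.
Compute u'(x) = 6*x + 1.
Then u(x)^2 = 9*x**4 + 6*x**3 + x**2 and u'(x)^2 = 36*x**2 + 12*x + 1.
Integrate each monomial from 0 to 5 using ∫_0^5 c·x^n dx = c·5^(n+1)/(n+1):
  ∫_0^5 u(x)^2 dx = ∫_0^5 (9*x^4 + 6*x^3 + x^2) dx. Term by term:
    ∫_0^5 9*x^4 dx = 5625;  ∫_0^5 6*x^3 dx = 1875/2;  ∫_0^5 x^2 dx = 125/3.
  Sum: 5625 + 1875/2 + 125/3 = 39625/6.
  ∫_0^5 u'(x)^2 dx = ∫_0^5 (36*x^2 + 12*x + 1) dx. Term by term:
    ∫_0^5 36*x^2 dx = 1500;  ∫_0^5 12*x dx = 150;  ∫_0^5 1 dx = 5.
  Sum: 1500 + 150 + 5 = 1655.
Adding: ||u||_{H^1}^2 = 39625/6 + 1655 = 49555/6.


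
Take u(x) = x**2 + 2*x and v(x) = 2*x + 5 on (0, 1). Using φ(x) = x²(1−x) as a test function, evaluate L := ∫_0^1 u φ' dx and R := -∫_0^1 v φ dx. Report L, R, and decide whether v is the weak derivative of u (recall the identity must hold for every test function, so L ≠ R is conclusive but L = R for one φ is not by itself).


LHS = -4/15, RHS = -31/60. No, v is not the weak derivative of u.

u(x) = x**2 + 2*x, classical derivative u'(x) = 2*x + 2.
φ(x) = x²(1−x), so φ'(x) = x*(2 - 3*x).
Note φ(0) = φ(1) = 0, so the boundary term u·φ vanishes.
LHS = ∫_0^1 u(x) φ'(x) dx = ∫_0^1 (-3*x^4 - 4*x^3 + 4*x^2) dx. Term by term:
  ∫_0^1 -3*x^4 dx = -3/5;  ∫_0^1 -4*x^3 dx = -1;  ∫_0^1 4*x^2 dx = 4/3.
Sum: -3/5 − 1 + 4/3 = -4/15.
So LHS = -4/15.
∫_0^1 v(x) φ(x) dx = ∫_0^1 (-2*x^4 - 3*x^3 + 5*x^2) dx. Term by term:
  ∫_0^1 -2*x^4 dx = -2/5;  ∫_0^1 -3*x^3 dx = -3/4;  ∫_0^1 5*x^2 dx = 5/3.
Sum: -2/5 − 3/4 + 5/3 = 31/60.
So RHS = -∫_0^1 v(x) φ(x) dx = -31/60.
LHS − RHS = 1/4 ≠ 0, so the identity fails.
(For a valid weak derivative the identity must hold for EVERY test function, in particular this one. The failure shows v is NOT the weak derivative of u.)
Correct weak derivative would be u'(x) = 2*x + 2.


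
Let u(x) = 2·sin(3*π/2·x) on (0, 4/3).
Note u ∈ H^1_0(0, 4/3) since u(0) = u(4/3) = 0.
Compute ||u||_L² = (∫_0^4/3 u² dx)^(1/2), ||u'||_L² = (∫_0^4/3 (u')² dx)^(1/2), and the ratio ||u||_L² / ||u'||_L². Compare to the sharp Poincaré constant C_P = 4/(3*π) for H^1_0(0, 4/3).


||u||_L² / ||u'||_L² = 2/(3*π) < C_P = 4/(3*π).

u(x) = 2·sin(3*π/2·x), so u'(x) = 3*π*cos(3*π*x/2).
Writing u(x) = A·sin(kπx/L) with A = 2 and k = 2, use ∫_0^L sin²(kπx/L) dx = L/2 and ∫_0^L cos²(kπx/L) dx = L/2.
u² = 4·sin²(3*π/2·x) and (u')² = 9*π^2·cos²(3*π/2·x), and each of sin², cos² integrates to L/2 = 2/3 over (0, 4/3).
∫_0^4/3 u² dx = 8/3, so ||u||_L² = 2*sqrt(6)/3.
∫_0^4/3 (u')² dx = 6*π^2, so ||u'||_L² = sqrt(6)*π.
Ratio ||u||_L² / ||u'||_L² = 2/(3*π).
Sharp Poincaré constant on H^1_0(0, 4/3) is C_P = L/π = 4/(3*π), achieved by sin(3*π/4·x).
This is the k = 2 harmonic; the ratio L/(kπ) is strictly less than C_P = L/π, consistent with the sharp inequality ||u||_L² ≤ C_P ||u'||_L².


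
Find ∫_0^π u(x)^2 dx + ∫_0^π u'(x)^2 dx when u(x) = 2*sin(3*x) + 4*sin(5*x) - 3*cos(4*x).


||u||_{H^1(0,π)}^2 = -5848/21 + 609*π/2

u'(x) = 12*sin(4*x) + 6*cos(3*x) + 20*cos(5*x).
Expand u² and (u')² and integrate term by term on (0, π), using: for integers n ≥ 1, ∫_0^π sin²(nx) dx = ∫_0^π cos²(nx) dx = π/2; for n ≠ n', ∫_0^π sin(nx)sin(n'x) dx = ∫_0^π cos(nx)cos(n'x) dx = 0; and by product-to-sum, ∫_0^π sin(nx)cos(n'x) dx = ½∫_0^π [sin((n+n')x) + sin((n−n')x)] dx, which is 0 when n+n' is even and 2n/(n²−n'²) when n+n' is odd (it need not vanish on (0, π)).
  u² squared terms: (-3)²·∫cos(4x)² dx = 9·π/2 = 9*π/2;  (2)²·∫sin(3x)² dx = 4·π/2 = 2*π;  (4)²·∫sin(5x)² dx = 16·π/2 = 8*π.
  u² cross terms: 2·(-3)·(2)·∫cos(4x)·sin(3x) dx = -12·(-6/7) = 72/7;  2·(-3)·(4)·∫cos(4x)·sin(5x) dx = -24·(10/9) = -80/3;  2·(2)·(4)·∫sin(3x)·sin(5x) dx = 16·(0) = 0.
  So ∫_0^π u² dx = 9*π/2 + 2*π + 8*π + 72/7 − 80/3 + 0 = -344/21 + 29*π/2.
  (u')² squared terms: (6)²·∫cos(3x)² dx = 36·π/2 = 18*π;  (12)²·∫sin(4x)² dx = 144·π/2 = 72*π;  (20)²·∫cos(5x)² dx = 400·π/2 = 200*π.
  (u')² cross terms: 2·(6)·(12)·∫cos(3x)·sin(4x) dx = 144·(8/7) = 1152/7;  2·(6)·(20)·∫cos(3x)·cos(5x) dx = 240·(0) = 0;  2·(12)·(20)·∫sin(4x)·cos(5x) dx = 480·(-8/9) = -1280/3.
  So ∫_0^π (u')² dx = 18*π + 72*π + 200*π + 1152/7 + 0 − 1280/3 = -5504/21 + 290*π.
||u||_{H^1}^2 = (-344/21 + 29*π/2) + (-5504/21 + 290*π) = -5848/21 + 609*π/2.
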